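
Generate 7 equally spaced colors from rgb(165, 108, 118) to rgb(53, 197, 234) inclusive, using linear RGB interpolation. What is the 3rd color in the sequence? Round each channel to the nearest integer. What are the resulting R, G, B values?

With 7 swatches and endpoints inclusive, swatch 3 sits at t = (3 − 1)/(7 − 1) = 2/6 ≈ 0.3333.
R = 165 + 0.3333 × (53 − 165) = 127.67 → 128
G = 108 + 0.3333 × (197 − 108) = 137.664 → 138
B = 118 + 0.3333 × (234 − 118) = 156.663 → 157

(128, 138, 157)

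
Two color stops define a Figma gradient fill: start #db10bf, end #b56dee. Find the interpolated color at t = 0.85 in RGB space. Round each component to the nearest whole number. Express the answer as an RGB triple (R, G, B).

(187, 95, 231)

#db10bf → (219, 16, 191); #b56dee → (181, 109, 238).
R = 219 + 0.85 × (181 − 219) = 219 + 0.85 × -38 = 186.7 → 187
G = 16 + 0.85 × (109 − 16) = 16 + 0.85 × 93 = 95.05 → 95
B = 191 + 0.85 × (238 − 191) = 191 + 0.85 × 47 = 230.95 → 231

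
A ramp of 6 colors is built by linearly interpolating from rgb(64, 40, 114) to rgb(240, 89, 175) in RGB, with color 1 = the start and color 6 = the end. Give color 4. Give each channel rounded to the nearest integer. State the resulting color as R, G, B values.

(170, 69, 151)

With 6 swatches and endpoints inclusive, swatch 4 sits at t = (4 − 1)/(6 − 1) = 3/5 ≈ 0.6.
R = 64 + 0.6 × (240 − 64) = 169.6 → 170
G = 40 + 0.6 × (89 − 40) = 69.4 → 69
B = 114 + 0.6 × (175 − 114) = 150.6 → 151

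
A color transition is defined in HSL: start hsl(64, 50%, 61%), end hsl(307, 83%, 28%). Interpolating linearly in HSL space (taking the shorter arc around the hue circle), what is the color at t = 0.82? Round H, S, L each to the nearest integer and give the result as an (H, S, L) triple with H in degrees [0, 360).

Hue: 307 − 64 = 243°, but |243| > 180 so the shorter arc goes the other way: Δh = 243 − 360 = -117°.
H = 64 + 0.82 × (-117) = -31.94 → -32 → -32 mod 360 = 328°
S = 50 + 0.82 × (83 − 50) = 77.06 → 77%
L = 61 + 0.82 × (28 − 61) = 33.94 → 34%

(328, 77, 34)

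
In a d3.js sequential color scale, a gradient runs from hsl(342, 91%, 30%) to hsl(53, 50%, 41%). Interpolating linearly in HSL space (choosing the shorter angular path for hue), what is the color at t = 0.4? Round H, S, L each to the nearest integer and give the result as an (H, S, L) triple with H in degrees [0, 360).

Hue: 53 − 342 = -289°, but |-289| > 180 so the shorter arc goes the other way: Δh = -289 + 360 = 71°.
H = 342 + 0.4 × (71) = 370.4 → 370 → 370 mod 360 = 10°
S = 91 + 0.4 × (50 − 91) = 74.6 → 75%
L = 30 + 0.4 × (41 − 30) = 34.4 → 34%

(10, 75, 34)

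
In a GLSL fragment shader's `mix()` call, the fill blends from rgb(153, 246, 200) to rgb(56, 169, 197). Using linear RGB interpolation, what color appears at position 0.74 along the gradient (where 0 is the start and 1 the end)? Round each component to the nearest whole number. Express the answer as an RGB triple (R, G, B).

R = 153 + 0.74 × (56 − 153) = 153 + 0.74 × -97 = 81.22 → 81
G = 246 + 0.74 × (169 − 246) = 246 + 0.74 × -77 = 189.02 → 189
B = 200 + 0.74 × (197 − 200) = 200 + 0.74 × -3 = 197.78 → 198

(81, 189, 198)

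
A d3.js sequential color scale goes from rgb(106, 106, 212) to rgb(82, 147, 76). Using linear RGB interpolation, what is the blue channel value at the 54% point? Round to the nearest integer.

B = 212 + 0.54 × (76 − 212) = 138.56 → 139

139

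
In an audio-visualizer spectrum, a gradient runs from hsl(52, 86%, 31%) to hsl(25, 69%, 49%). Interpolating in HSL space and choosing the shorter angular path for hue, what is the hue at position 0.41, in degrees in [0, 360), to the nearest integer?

Hue arc: Δh = 25 − 52 = -27° (|Δh| ≤ 180, already the shorter path).
H = 52 + 0.41 × (-27) = 40.93 → 41°

41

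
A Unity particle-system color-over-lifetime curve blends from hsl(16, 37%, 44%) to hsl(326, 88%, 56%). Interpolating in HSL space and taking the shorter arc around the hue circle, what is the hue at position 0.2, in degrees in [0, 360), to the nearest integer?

6

Hue: 326 − 16 = 310°, but |310| > 180 so the shorter arc goes the other way: Δh = 310 − 360 = -50°.
H = 16 + 0.2 × (-50) = 6 → 6°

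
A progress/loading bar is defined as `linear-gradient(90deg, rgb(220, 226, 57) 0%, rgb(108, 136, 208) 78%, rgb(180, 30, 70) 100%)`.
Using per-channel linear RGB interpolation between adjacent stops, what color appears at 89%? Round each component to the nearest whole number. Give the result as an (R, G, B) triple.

(144, 83, 139)

89% lies between the 78% and 100% stops, so the local fraction is t = (89 − 78)/(100 − 78) = 11/22 ≈ 0.5.
R = 108 + 0.5 × (180 − 108) = 144 → 144
G = 136 + 0.5 × (30 − 136) = 83 → 83
B = 208 + 0.5 × (70 − 208) = 139 → 139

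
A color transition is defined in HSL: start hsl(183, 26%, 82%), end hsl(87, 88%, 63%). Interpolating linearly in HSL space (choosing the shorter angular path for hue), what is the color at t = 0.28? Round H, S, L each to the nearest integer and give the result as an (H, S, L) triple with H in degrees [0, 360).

Hue arc: Δh = 87 − 183 = -96° (|Δh| ≤ 180, already the shorter path).
H = 183 + 0.28 × (-96) = 156.12 → 156°
S = 26 + 0.28 × (88 − 26) = 43.36 → 43%
L = 82 + 0.28 × (63 − 82) = 76.68 → 77%

(156, 43, 77)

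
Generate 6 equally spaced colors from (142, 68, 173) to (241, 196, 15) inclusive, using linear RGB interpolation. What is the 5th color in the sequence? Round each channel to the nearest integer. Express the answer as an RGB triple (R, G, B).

With 6 swatches and endpoints inclusive, swatch 5 sits at t = (5 − 1)/(6 − 1) = 4/5 ≈ 0.8.
R = 142 + 0.8 × (241 − 142) = 221.2 → 221
G = 68 + 0.8 × (196 − 68) = 170.4 → 170
B = 173 + 0.8 × (15 − 173) = 46.6 → 47

(221, 170, 47)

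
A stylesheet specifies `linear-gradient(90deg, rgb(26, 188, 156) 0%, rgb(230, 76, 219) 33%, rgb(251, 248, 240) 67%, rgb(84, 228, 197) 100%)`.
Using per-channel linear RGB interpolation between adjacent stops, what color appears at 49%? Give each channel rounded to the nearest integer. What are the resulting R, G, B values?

49% lies between the 33% and 67% stops, so the local fraction is t = (49 − 33)/(67 − 33) = 16/34 ≈ 0.4706.
R = 230 + 0.4706 × (251 − 230) = 239.883 → 240
G = 76 + 0.4706 × (248 − 76) = 156.943 → 157
B = 219 + 0.4706 × (240 − 219) = 228.883 → 229

(240, 157, 229)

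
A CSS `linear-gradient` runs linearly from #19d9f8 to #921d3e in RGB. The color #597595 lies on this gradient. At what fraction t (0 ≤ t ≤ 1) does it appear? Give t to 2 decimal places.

Invert the lerp on the G channel (largest span, 188): t = (117 − 217) / (29 − 217) = -100/-188 = 0.53191.
Check on R: (89 − 25)/(146 − 25) = 0.5289 ✓

0.53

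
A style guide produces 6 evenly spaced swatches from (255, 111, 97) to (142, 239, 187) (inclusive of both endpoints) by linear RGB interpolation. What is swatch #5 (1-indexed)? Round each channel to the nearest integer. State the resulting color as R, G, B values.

With 6 swatches and endpoints inclusive, swatch 5 sits at t = (5 − 1)/(6 − 1) = 4/5 ≈ 0.8.
R = 255 + 0.8 × (142 − 255) = 164.6 → 165
G = 111 + 0.8 × (239 − 111) = 213.4 → 213
B = 97 + 0.8 × (187 − 97) = 169 → 169

(165, 213, 169)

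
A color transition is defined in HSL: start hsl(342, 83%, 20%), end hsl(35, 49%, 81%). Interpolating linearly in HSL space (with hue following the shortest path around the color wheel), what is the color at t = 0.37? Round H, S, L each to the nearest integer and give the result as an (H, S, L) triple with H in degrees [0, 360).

(2, 70, 43)

Hue: 35 − 342 = -307°, but |-307| > 180 so the shorter arc goes the other way: Δh = -307 + 360 = 53°.
H = 342 + 0.37 × (53) = 361.61 → 362 → 362 mod 360 = 2°
S = 83 + 0.37 × (49 − 83) = 70.42 → 70%
L = 20 + 0.37 × (81 − 20) = 42.57 → 43%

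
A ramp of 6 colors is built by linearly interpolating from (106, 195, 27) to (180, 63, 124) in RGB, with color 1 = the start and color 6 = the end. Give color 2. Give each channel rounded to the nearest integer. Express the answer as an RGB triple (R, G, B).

(121, 169, 46)

With 6 swatches and endpoints inclusive, swatch 2 sits at t = (2 − 1)/(6 − 1) = 1/5 ≈ 0.2.
R = 106 + 0.2 × (180 − 106) = 120.8 → 121
G = 195 + 0.2 × (63 − 195) = 168.6 → 169
B = 27 + 0.2 × (124 − 27) = 46.4 → 46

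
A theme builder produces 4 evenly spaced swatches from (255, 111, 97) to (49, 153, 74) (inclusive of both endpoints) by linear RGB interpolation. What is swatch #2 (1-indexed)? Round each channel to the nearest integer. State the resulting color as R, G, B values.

With 4 swatches and endpoints inclusive, swatch 2 sits at t = (2 − 1)/(4 − 1) = 1/3 ≈ 0.3333.
R = 255 + 0.3333 × (49 − 255) = 186.34 → 186
G = 111 + 0.3333 × (153 − 111) = 124.999 → 125
B = 97 + 0.3333 × (74 − 97) = 89.334 → 89

(186, 125, 89)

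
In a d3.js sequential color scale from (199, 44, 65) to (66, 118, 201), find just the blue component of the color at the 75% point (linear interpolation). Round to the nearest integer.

B = 65 + 0.75 × (201 − 65) = 167 → 167

167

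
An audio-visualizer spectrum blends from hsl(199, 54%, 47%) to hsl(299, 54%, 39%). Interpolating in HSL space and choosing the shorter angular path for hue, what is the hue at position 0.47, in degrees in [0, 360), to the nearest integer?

246

Hue arc: Δh = 299 − 199 = 100° (|Δh| ≤ 180, already the shorter path).
H = 199 + 0.47 × (100) = 246 → 246°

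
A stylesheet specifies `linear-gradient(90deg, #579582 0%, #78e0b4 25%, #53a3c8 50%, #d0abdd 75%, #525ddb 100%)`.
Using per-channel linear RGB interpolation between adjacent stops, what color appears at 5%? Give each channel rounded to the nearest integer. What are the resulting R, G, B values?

(94, 164, 140)

5% lies between the 0% and 25% stops, so the local fraction is t = (5 − 0)/(25 − 0) = 5/25 ≈ 0.2.
#579582 → (87, 149, 130); #78e0b4 → (120, 224, 180).
R = 87 + 0.2 × (120 − 87) = 93.6 → 94
G = 149 + 0.2 × (224 − 149) = 164 → 164
B = 130 + 0.2 × (180 − 130) = 140 → 140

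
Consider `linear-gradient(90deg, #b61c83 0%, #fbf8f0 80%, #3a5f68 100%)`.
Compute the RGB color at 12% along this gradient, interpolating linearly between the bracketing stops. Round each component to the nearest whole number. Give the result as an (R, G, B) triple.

(192, 61, 147)

12% lies between the 0% and 80% stops, so the local fraction is t = (12 − 0)/(80 − 0) = 12/80 ≈ 0.15.
#b61c83 → (182, 28, 131); #fbf8f0 → (251, 248, 240).
R = 182 + 0.15 × (251 − 182) = 192.35 → 192
G = 28 + 0.15 × (248 − 28) = 61 → 61
B = 131 + 0.15 × (240 − 131) = 147.35 → 147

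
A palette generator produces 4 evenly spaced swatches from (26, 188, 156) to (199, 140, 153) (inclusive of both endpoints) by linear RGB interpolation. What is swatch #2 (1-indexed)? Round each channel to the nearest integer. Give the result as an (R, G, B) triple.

(84, 172, 155)

With 4 swatches and endpoints inclusive, swatch 2 sits at t = (2 − 1)/(4 − 1) = 1/3 ≈ 0.3333.
R = 26 + 0.3333 × (199 − 26) = 83.661 → 84
G = 188 + 0.3333 × (140 − 188) = 172.002 → 172
B = 156 + 0.3333 × (153 − 156) = 155 → 155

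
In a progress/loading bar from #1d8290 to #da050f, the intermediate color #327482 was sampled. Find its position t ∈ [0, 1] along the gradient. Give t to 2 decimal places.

Invert the lerp on the R channel (largest span, 189): t = (50 − 29) / (218 − 29) = 21/189 = 0.11111.
Check on G: (116 − 130)/(5 − 130) = 0.112 ✓

0.11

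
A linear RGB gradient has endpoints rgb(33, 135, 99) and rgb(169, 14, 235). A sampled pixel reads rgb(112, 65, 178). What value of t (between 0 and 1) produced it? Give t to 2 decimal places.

0.58

Invert the lerp on the R channel (largest span, 136): t = (112 − 33) / (169 − 33) = 79/136 = 0.58088.
Check on G: (65 − 135)/(14 − 135) = 0.5785 ✓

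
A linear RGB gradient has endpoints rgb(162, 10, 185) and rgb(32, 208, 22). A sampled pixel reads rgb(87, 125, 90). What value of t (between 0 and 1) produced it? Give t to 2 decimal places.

0.58

Invert the lerp on the G channel (largest span, 198): t = (125 − 10) / (208 − 10) = 115/198 = 0.58081.
Check on R: (87 − 162)/(32 − 162) = 0.5769 ✓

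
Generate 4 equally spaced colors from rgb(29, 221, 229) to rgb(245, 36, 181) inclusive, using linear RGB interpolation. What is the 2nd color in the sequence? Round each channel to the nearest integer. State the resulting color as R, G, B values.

(101, 159, 213)

With 4 swatches and endpoints inclusive, swatch 2 sits at t = (2 − 1)/(4 − 1) = 1/3 ≈ 0.3333.
R = 29 + 0.3333 × (245 − 29) = 100.993 → 101
G = 221 + 0.3333 × (36 − 221) = 159.339 → 159
B = 229 + 0.3333 × (181 − 229) = 213.002 → 213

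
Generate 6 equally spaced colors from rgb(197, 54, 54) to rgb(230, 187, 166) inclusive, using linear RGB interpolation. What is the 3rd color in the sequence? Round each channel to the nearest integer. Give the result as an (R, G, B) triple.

With 6 swatches and endpoints inclusive, swatch 3 sits at t = (3 − 1)/(6 − 1) = 2/5 ≈ 0.4.
R = 197 + 0.4 × (230 − 197) = 210.2 → 210
G = 54 + 0.4 × (187 − 54) = 107.2 → 107
B = 54 + 0.4 × (166 − 54) = 98.8 → 99

(210, 107, 99)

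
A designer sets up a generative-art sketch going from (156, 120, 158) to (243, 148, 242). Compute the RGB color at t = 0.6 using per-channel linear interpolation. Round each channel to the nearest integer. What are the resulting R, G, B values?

R = 156 + 0.6 × (243 − 156) = 156 + 0.6 × 87 = 208.2 → 208
G = 120 + 0.6 × (148 − 120) = 120 + 0.6 × 28 = 136.8 → 137
B = 158 + 0.6 × (242 − 158) = 158 + 0.6 × 84 = 208.4 → 208

(208, 137, 208)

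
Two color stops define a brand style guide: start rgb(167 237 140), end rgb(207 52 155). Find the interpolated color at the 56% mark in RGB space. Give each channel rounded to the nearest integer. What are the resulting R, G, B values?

(189, 133, 148)

56% corresponds to t = 0.56.
R = 167 + 0.56 × (207 − 167) = 167 + 0.56 × 40 = 189.4 → 189
G = 237 + 0.56 × (52 − 237) = 237 + 0.56 × -185 = 133.4 → 133
B = 140 + 0.56 × (155 − 140) = 140 + 0.56 × 15 = 148.4 → 148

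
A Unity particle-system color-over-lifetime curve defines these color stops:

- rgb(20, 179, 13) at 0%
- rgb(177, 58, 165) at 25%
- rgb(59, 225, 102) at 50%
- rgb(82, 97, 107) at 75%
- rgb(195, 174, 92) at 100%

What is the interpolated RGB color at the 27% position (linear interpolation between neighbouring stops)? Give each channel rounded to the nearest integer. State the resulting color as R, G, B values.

(168, 71, 160)

27% lies between the 25% and 50% stops, so the local fraction is t = (27 − 25)/(50 − 25) = 2/25 ≈ 0.08.
R = 177 + 0.08 × (59 − 177) = 167.56 → 168
G = 58 + 0.08 × (225 − 58) = 71.36 → 71
B = 165 + 0.08 × (102 − 165) = 159.96 → 160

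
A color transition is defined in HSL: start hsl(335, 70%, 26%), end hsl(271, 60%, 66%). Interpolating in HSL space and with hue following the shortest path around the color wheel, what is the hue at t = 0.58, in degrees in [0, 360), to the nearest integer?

298

Hue arc: Δh = 271 − 335 = -64° (|Δh| ≤ 180, already the shorter path).
H = 335 + 0.58 × (-64) = 297.88 → 298°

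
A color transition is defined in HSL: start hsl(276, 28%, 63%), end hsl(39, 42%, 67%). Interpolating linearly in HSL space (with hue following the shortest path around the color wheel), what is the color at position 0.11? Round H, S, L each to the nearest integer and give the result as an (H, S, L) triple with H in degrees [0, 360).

Hue: 39 − 276 = -237°, but |-237| > 180 so the shorter arc goes the other way: Δh = -237 + 360 = 123°.
H = 276 + 0.11 × (123) = 289.53 → 290°
S = 28 + 0.11 × (42 − 28) = 29.54 → 30%
L = 63 + 0.11 × (67 − 63) = 63.44 → 63%

(290, 30, 63)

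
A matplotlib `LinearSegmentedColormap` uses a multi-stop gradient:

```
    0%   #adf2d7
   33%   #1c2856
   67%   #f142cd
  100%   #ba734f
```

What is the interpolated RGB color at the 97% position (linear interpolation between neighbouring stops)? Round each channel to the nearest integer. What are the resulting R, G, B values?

(191, 111, 90)

97% lies between the 67% and 100% stops, so the local fraction is t = (97 − 67)/(100 − 67) = 30/33 ≈ 0.9091.
#f142cd → (241, 66, 205); #ba734f → (186, 115, 79).
R = 241 + 0.9091 × (186 − 241) = 191 → 191
G = 66 + 0.9091 × (115 − 66) = 110.546 → 111
B = 205 + 0.9091 × (79 − 205) = 90.453 → 90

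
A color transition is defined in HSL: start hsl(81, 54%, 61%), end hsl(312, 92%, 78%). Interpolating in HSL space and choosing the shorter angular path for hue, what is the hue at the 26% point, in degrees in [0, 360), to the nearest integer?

47

Hue: 312 − 81 = 231°, but |231| > 180 so the shorter arc goes the other way: Δh = 231 − 360 = -129°.
H = 81 + 0.26 × (-129) = 47.46 → 47°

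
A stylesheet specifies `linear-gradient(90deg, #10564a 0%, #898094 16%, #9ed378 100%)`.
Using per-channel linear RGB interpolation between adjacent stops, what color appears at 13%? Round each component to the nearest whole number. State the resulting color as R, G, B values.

13% lies between the 0% and 16% stops, so the local fraction is t = (13 − 0)/(16 − 0) = 13/16 ≈ 0.8125.
#10564a → (16, 86, 74); #898094 → (137, 128, 148).
R = 16 + 0.8125 × (137 − 16) = 114.312 → 114
G = 86 + 0.8125 × (128 − 86) = 120.125 → 120
B = 74 + 0.8125 × (148 − 74) = 134.125 → 134

(114, 120, 134)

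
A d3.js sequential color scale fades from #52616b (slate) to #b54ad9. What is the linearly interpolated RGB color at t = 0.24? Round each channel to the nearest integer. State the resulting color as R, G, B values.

(106, 91, 133)

#52616b → (82, 97, 107); #b54ad9 → (181, 74, 217).
R = 82 + 0.24 × (181 − 82) = 82 + 0.24 × 99 = 105.76 → 106
G = 97 + 0.24 × (74 − 97) = 97 + 0.24 × -23 = 91.48 → 91
B = 107 + 0.24 × (217 − 107) = 107 + 0.24 × 110 = 133.4 → 133
So the blended color is (106, 91, 133), about #6a5b85.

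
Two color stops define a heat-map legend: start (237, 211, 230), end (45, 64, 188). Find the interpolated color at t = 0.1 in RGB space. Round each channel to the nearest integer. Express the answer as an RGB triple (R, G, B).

(218, 196, 226)

R = 237 + 0.1 × (45 − 237) = 237 + 0.1 × -192 = 217.8 → 218
G = 211 + 0.1 × (64 − 211) = 211 + 0.1 × -147 = 196.3 → 196
B = 230 + 0.1 × (188 − 230) = 230 + 0.1 × -42 = 225.8 → 226
So the blended color is (218, 196, 226), about #dac4e2.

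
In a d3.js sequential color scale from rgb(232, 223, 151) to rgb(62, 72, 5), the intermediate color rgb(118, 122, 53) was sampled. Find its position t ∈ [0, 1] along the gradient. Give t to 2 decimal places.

0.67

Invert the lerp on the R channel (largest span, 170): t = (118 − 232) / (62 − 232) = -114/-170 = 0.67059.
Check on G: (122 − 223)/(72 − 223) = 0.6689 ✓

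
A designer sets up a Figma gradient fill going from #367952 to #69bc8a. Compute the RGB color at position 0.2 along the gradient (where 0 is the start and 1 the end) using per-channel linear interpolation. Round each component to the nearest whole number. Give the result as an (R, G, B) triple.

#367952 → (54, 121, 82); #69bc8a → (105, 188, 138).
R = 54 + 0.2 × (105 − 54) = 54 + 0.2 × 51 = 64.2 → 64
G = 121 + 0.2 × (188 − 121) = 121 + 0.2 × 67 = 134.4 → 134
B = 82 + 0.2 × (138 − 82) = 82 + 0.2 × 56 = 93.2 → 93

(64, 134, 93)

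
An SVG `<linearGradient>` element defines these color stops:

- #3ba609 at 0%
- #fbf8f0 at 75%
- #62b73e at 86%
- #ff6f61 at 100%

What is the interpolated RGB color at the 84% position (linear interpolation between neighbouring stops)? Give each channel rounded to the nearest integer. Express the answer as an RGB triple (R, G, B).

84% lies between the 75% and 86% stops, so the local fraction is t = (84 − 75)/(86 − 75) = 9/11 ≈ 0.8182.
#fbf8f0 → (251, 248, 240); #62b73e → (98, 183, 62).
R = 251 + 0.8182 × (98 − 251) = 125.815 → 126
G = 248 + 0.8182 × (183 − 248) = 194.817 → 195
B = 240 + 0.8182 × (62 − 240) = 94.36 → 94

(126, 195, 94)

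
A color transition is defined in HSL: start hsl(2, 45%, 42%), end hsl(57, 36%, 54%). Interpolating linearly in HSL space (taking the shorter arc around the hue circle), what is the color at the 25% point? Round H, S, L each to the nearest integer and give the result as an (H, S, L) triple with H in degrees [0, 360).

(16, 43, 45)

Hue arc: Δh = 57 − 2 = 55° (|Δh| ≤ 180, already the shorter path).
H = 2 + 0.25 × (55) = 15.75 → 16°
S = 45 + 0.25 × (36 − 45) = 42.75 → 43%
L = 42 + 0.25 × (54 − 42) = 45 → 45%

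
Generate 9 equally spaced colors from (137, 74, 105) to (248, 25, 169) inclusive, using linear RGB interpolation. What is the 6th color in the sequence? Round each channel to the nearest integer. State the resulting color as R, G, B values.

(206, 43, 145)

With 9 swatches and endpoints inclusive, swatch 6 sits at t = (6 − 1)/(9 − 1) = 5/8 ≈ 0.625.
R = 137 + 0.625 × (248 − 137) = 206.375 → 206
G = 74 + 0.625 × (25 − 74) = 43.375 → 43
B = 105 + 0.625 × (169 − 105) = 145 → 145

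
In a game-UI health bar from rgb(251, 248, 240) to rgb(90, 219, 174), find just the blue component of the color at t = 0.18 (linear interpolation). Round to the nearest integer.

228

B = 240 + 0.18 × (174 − 240) = 228.12 → 228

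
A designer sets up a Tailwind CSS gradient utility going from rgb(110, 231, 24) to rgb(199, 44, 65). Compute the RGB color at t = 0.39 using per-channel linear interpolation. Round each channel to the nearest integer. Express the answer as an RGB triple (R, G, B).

(145, 158, 40)

R = 110 + 0.39 × (199 − 110) = 110 + 0.39 × 89 = 144.71 → 145
G = 231 + 0.39 × (44 − 231) = 231 + 0.39 × -187 = 158.07 → 158
B = 24 + 0.39 × (65 − 24) = 24 + 0.39 × 41 = 39.99 → 40
So the blended color is (145, 158, 40), about #919e28.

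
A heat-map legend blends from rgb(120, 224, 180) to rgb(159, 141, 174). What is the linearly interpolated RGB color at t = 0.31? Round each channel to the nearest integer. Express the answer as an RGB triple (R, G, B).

R = 120 + 0.31 × (159 − 120) = 120 + 0.31 × 39 = 132.09 → 132
G = 224 + 0.31 × (141 − 224) = 224 + 0.31 × -83 = 198.27 → 198
B = 180 + 0.31 × (174 − 180) = 180 + 0.31 × -6 = 178.14 → 178

(132, 198, 178)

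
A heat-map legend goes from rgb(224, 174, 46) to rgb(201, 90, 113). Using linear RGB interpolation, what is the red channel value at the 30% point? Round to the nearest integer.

217

R = 224 + 0.3 × (201 − 224) = 217.1 → 217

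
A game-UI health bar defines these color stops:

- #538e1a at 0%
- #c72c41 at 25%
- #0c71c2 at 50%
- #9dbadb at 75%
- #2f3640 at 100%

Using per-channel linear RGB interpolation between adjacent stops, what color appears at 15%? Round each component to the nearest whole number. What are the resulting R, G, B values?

(153, 83, 49)

15% lies between the 0% and 25% stops, so the local fraction is t = (15 − 0)/(25 − 0) = 15/25 ≈ 0.6.
#538e1a → (83, 142, 26); #c72c41 → (199, 44, 65).
R = 83 + 0.6 × (199 − 83) = 152.6 → 153
G = 142 + 0.6 × (44 − 142) = 83.2 → 83
B = 26 + 0.6 × (65 − 26) = 49.4 → 49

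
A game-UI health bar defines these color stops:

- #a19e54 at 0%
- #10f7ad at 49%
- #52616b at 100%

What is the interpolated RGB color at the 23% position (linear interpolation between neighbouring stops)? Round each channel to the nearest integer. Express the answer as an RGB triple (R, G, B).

23% lies between the 0% and 49% stops, so the local fraction is t = (23 − 0)/(49 − 0) = 23/49 ≈ 0.4694.
#a19e54 → (161, 158, 84); #10f7ad → (16, 247, 173).
R = 161 + 0.4694 × (16 − 161) = 92.937 → 93
G = 158 + 0.4694 × (247 − 158) = 199.777 → 200
B = 84 + 0.4694 × (173 − 84) = 125.777 → 126

(93, 200, 126)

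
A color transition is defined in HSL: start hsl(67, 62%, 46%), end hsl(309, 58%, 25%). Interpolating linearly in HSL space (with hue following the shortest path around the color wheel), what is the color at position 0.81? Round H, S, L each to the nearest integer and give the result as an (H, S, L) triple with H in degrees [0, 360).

Hue: 309 − 67 = 242°, but |242| > 180 so the shorter arc goes the other way: Δh = 242 − 360 = -118°.
H = 67 + 0.81 × (-118) = -28.58 → -29 → -29 mod 360 = 331°
S = 62 + 0.81 × (58 − 62) = 58.76 → 59%
L = 46 + 0.81 × (25 − 46) = 28.99 → 29%

(331, 59, 29)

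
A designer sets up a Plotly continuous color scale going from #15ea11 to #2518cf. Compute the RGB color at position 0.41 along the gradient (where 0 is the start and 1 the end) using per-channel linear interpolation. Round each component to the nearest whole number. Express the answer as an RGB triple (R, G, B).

(28, 148, 95)

#15ea11 → (21, 234, 17); #2518cf → (37, 24, 207).
R = 21 + 0.41 × (37 − 21) = 21 + 0.41 × 16 = 27.56 → 28
G = 234 + 0.41 × (24 − 234) = 234 + 0.41 × -210 = 147.9 → 148
B = 17 + 0.41 × (207 − 17) = 17 + 0.41 × 190 = 94.9 → 95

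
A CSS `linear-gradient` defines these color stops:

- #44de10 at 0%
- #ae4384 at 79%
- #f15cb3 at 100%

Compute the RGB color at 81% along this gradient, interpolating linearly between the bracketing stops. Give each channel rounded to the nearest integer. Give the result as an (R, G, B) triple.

(180, 69, 136)

81% lies between the 79% and 100% stops, so the local fraction is t = (81 − 79)/(100 − 79) = 2/21 ≈ 0.0952.
#ae4384 → (174, 67, 132); #f15cb3 → (241, 92, 179).
R = 174 + 0.0952 × (241 − 174) = 180.378 → 180
G = 67 + 0.0952 × (92 − 67) = 69.38 → 69
B = 132 + 0.0952 × (179 − 132) = 136.474 → 136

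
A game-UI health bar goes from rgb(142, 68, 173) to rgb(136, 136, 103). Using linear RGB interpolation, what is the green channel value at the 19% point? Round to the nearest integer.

81

G = 68 + 0.19 × (136 − 68) = 80.92 → 81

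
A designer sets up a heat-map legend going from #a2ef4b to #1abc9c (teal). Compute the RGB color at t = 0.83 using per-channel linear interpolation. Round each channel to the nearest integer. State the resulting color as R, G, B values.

(49, 197, 142)

#a2ef4b → (162, 239, 75); #1abc9c → (26, 188, 156).
R = 162 + 0.83 × (26 − 162) = 162 + 0.83 × -136 = 49.12 → 49
G = 239 + 0.83 × (188 − 239) = 239 + 0.83 × -51 = 196.67 → 197
B = 75 + 0.83 × (156 − 75) = 75 + 0.83 × 81 = 142.23 → 142
So the blended color is (49, 197, 142), about #31c58e.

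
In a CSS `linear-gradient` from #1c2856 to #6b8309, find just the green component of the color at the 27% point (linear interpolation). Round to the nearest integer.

65

G₁ = 40 (from #1c2856), G₂ = 131 (from #6b8309).
G = 40 + 0.27 × (131 − 40) = 64.57 → 65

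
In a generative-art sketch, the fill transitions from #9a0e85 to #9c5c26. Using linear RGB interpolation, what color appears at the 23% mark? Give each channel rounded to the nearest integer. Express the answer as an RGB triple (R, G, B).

#9a0e85 → (154, 14, 133); #9c5c26 → (156, 92, 38).
23% corresponds to t = 0.23.
R = 154 + 0.23 × (156 − 154) = 154 + 0.23 × 2 = 154.46 → 154
G = 14 + 0.23 × (92 − 14) = 14 + 0.23 × 78 = 31.94 → 32
B = 133 + 0.23 × (38 − 133) = 133 + 0.23 × -95 = 111.15 → 111

(154, 32, 111)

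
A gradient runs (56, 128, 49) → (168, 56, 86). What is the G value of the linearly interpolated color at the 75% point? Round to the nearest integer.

74

G = 128 + 0.75 × (56 − 128) = 74 → 74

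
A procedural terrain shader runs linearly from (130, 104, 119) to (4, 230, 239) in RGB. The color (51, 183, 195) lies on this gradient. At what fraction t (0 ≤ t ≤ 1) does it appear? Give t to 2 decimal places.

Invert the lerp on the R channel (largest span, 126): t = (51 − 130) / (4 − 130) = -79/-126 = 0.62698.
Check on G: (183 − 104)/(230 − 104) = 0.627 ✓

0.63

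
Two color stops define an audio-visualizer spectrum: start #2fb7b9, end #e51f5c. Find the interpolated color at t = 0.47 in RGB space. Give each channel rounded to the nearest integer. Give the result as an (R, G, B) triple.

#2fb7b9 → (47, 183, 185); #e51f5c → (229, 31, 92).
R = 47 + 0.47 × (229 − 47) = 47 + 0.47 × 182 = 132.54 → 133
G = 183 + 0.47 × (31 − 183) = 183 + 0.47 × -152 = 111.56 → 112
B = 185 + 0.47 × (92 − 185) = 185 + 0.47 × -93 = 141.29 → 141

(133, 112, 141)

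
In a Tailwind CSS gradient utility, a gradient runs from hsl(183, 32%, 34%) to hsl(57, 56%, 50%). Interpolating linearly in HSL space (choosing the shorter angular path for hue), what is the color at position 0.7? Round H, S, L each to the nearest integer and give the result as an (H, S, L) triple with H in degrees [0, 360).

(95, 49, 45)

Hue arc: Δh = 57 − 183 = -126° (|Δh| ≤ 180, already the shorter path).
H = 183 + 0.7 × (-126) = 94.8 → 95°
S = 32 + 0.7 × (56 − 32) = 48.8 → 49%
L = 34 + 0.7 × (50 − 34) = 45.2 → 45%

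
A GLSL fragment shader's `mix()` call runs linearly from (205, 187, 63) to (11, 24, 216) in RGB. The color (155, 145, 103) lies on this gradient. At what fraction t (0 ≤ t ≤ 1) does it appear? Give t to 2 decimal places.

0.26

Invert the lerp on the R channel (largest span, 194): t = (155 − 205) / (11 − 205) = -50/-194 = 0.25773.
Check on G: (145 − 187)/(24 − 187) = 0.2577 ✓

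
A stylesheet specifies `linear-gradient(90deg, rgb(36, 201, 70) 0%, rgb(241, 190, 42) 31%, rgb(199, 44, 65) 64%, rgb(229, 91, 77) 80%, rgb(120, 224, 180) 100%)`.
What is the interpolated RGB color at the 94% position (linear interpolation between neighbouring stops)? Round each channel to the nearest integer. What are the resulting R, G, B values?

(153, 184, 149)

94% lies between the 80% and 100% stops, so the local fraction is t = (94 − 80)/(100 − 80) = 14/20 ≈ 0.7.
R = 229 + 0.7 × (120 − 229) = 152.7 → 153
G = 91 + 0.7 × (224 − 91) = 184.1 → 184
B = 77 + 0.7 × (180 − 77) = 149.1 → 149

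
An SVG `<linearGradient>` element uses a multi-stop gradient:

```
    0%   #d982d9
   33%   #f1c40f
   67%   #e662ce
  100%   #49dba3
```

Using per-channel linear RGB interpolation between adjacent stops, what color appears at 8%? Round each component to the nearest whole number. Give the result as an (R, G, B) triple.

8% lies between the 0% and 33% stops, so the local fraction is t = (8 − 0)/(33 − 0) = 8/33 ≈ 0.2424.
#d982d9 → (217, 130, 217); #f1c40f → (241, 196, 15).
R = 217 + 0.2424 × (241 − 217) = 222.818 → 223
G = 130 + 0.2424 × (196 − 130) = 145.998 → 146
B = 217 + 0.2424 × (15 − 217) = 168.035 → 168

(223, 146, 168)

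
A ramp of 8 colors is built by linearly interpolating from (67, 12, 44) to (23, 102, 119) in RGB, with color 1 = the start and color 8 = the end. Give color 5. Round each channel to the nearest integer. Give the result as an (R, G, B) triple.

(42, 63, 87)

With 8 swatches and endpoints inclusive, swatch 5 sits at t = (5 − 1)/(8 − 1) = 4/7 ≈ 0.5714.
R = 67 + 0.5714 × (23 − 67) = 41.858 → 42
G = 12 + 0.5714 × (102 − 12) = 63.426 → 63
B = 44 + 0.5714 × (119 − 44) = 86.855 → 87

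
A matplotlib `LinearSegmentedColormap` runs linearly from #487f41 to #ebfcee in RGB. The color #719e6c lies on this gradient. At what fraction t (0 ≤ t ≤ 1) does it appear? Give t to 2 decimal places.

Invert the lerp on the B channel (largest span, 173): t = (108 − 65) / (238 − 65) = 43/173 = 0.24855.
Check on R: (113 − 72)/(235 − 72) = 0.2515 ✓

0.25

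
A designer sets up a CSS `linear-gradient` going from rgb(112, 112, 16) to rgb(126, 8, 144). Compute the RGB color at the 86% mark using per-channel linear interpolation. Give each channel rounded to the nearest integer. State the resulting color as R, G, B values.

86% corresponds to t = 0.86.
R = 112 + 0.86 × (126 − 112) = 112 + 0.86 × 14 = 124.04 → 124
G = 112 + 0.86 × (8 − 112) = 112 + 0.86 × -104 = 22.56 → 23
B = 16 + 0.86 × (144 − 16) = 16 + 0.86 × 128 = 126.08 → 126
So the blended color is (124, 23, 126), about #7c177e.

(124, 23, 126)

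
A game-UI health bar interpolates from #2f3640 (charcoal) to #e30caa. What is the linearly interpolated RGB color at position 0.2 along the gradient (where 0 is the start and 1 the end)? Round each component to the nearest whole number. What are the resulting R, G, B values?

#2f3640 → (47, 54, 64); #e30caa → (227, 12, 170).
R = 47 + 0.2 × (227 − 47) = 47 + 0.2 × 180 = 83 → 83
G = 54 + 0.2 × (12 − 54) = 54 + 0.2 × -42 = 45.6 → 46
B = 64 + 0.2 × (170 − 64) = 64 + 0.2 × 106 = 85.2 → 85

(83, 46, 85)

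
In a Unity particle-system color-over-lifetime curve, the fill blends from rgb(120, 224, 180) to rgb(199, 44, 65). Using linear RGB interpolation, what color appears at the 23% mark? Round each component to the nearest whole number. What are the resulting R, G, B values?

23% corresponds to t = 0.23.
R = 120 + 0.23 × (199 − 120) = 120 + 0.23 × 79 = 138.17 → 138
G = 224 + 0.23 × (44 − 224) = 224 + 0.23 × -180 = 182.6 → 183
B = 180 + 0.23 × (65 − 180) = 180 + 0.23 × -115 = 153.55 → 154

(138, 183, 154)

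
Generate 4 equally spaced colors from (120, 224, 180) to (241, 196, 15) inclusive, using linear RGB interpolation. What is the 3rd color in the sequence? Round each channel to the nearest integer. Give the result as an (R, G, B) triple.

With 4 swatches and endpoints inclusive, swatch 3 sits at t = (3 − 1)/(4 − 1) = 2/3 ≈ 0.6667.
R = 120 + 0.6667 × (241 − 120) = 200.671 → 201
G = 224 + 0.6667 × (196 − 224) = 205.332 → 205
B = 180 + 0.6667 × (15 − 180) = 69.995 → 70

(201, 205, 70)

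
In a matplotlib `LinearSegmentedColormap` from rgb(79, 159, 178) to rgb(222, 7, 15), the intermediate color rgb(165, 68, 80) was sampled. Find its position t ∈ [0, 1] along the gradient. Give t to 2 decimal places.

0.60

Invert the lerp on the B channel (largest span, 163): t = (80 − 178) / (15 − 178) = -98/-163 = 0.60123.
Check on R: (165 − 79)/(222 − 79) = 0.6014 ✓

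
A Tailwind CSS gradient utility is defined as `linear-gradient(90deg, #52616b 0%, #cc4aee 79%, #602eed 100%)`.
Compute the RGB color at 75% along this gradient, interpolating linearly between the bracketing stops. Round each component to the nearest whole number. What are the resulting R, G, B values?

(198, 75, 231)

75% lies between the 0% and 79% stops, so the local fraction is t = (75 − 0)/(79 − 0) = 75/79 ≈ 0.9494.
#52616b → (82, 97, 107); #cc4aee → (204, 74, 238).
R = 82 + 0.9494 × (204 − 82) = 197.827 → 198
G = 97 + 0.9494 × (74 − 97) = 75.164 → 75
B = 107 + 0.9494 × (238 − 107) = 231.371 → 231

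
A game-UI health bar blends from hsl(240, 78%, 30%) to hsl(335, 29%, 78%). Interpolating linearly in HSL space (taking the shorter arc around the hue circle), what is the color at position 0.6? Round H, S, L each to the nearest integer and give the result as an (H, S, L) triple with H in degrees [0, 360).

(297, 49, 59)

Hue arc: Δh = 335 − 240 = 95° (|Δh| ≤ 180, already the shorter path).
H = 240 + 0.6 × (95) = 297 → 297°
S = 78 + 0.6 × (29 − 78) = 48.6 → 49%
L = 30 + 0.6 × (78 − 30) = 58.8 → 59%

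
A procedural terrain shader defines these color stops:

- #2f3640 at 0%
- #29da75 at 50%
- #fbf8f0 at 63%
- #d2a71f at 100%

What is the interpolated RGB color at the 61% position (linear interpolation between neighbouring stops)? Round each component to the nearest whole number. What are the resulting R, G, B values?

(219, 243, 221)

61% lies between the 50% and 63% stops, so the local fraction is t = (61 − 50)/(63 − 50) = 11/13 ≈ 0.8462.
#29da75 → (41, 218, 117); #fbf8f0 → (251, 248, 240).
R = 41 + 0.8462 × (251 − 41) = 218.702 → 219
G = 218 + 0.8462 × (248 − 218) = 243.386 → 243
B = 117 + 0.8462 × (240 − 117) = 221.083 → 221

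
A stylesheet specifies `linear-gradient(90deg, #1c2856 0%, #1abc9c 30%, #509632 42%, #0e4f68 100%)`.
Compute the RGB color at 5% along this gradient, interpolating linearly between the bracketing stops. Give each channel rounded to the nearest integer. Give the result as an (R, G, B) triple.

(28, 65, 98)

5% lies between the 0% and 30% stops, so the local fraction is t = (5 − 0)/(30 − 0) = 5/30 ≈ 0.1667.
#1c2856 → (28, 40, 86); #1abc9c → (26, 188, 156).
R = 28 + 0.1667 × (26 − 28) = 27.667 → 28
G = 40 + 0.1667 × (188 − 40) = 64.672 → 65
B = 86 + 0.1667 × (156 − 86) = 97.669 → 98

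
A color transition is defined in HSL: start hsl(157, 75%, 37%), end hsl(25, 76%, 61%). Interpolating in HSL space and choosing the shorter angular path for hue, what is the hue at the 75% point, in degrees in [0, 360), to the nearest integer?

Hue arc: Δh = 25 − 157 = -132° (|Δh| ≤ 180, already the shorter path).
H = 157 + 0.75 × (-132) = 58 → 58°

58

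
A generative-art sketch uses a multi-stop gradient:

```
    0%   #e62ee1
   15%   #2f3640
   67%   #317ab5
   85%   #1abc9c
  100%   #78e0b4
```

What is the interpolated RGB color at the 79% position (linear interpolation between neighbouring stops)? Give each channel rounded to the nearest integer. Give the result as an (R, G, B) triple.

79% lies between the 67% and 85% stops, so the local fraction is t = (79 − 67)/(85 − 67) = 12/18 ≈ 0.6667.
#317ab5 → (49, 122, 181); #1abc9c → (26, 188, 156).
R = 49 + 0.6667 × (26 − 49) = 33.666 → 34
G = 122 + 0.6667 × (188 − 122) = 166.002 → 166
B = 181 + 0.6667 × (156 − 181) = 164.333 → 164

(34, 166, 164)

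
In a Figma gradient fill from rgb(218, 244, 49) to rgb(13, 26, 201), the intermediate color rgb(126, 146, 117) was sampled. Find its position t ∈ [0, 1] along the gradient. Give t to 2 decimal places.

Invert the lerp on the G channel (largest span, 218): t = (146 − 244) / (26 − 244) = -98/-218 = 0.44954.
Check on R: (126 − 218)/(13 − 218) = 0.4488 ✓

0.45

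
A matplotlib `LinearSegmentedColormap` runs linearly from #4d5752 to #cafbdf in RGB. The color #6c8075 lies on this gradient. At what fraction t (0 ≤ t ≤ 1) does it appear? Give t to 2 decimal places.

Invert the lerp on the G channel (largest span, 164): t = (128 − 87) / (251 − 87) = 41/164 = 0.25.
Check on R: (108 − 77)/(202 − 77) = 0.248 ✓

0.25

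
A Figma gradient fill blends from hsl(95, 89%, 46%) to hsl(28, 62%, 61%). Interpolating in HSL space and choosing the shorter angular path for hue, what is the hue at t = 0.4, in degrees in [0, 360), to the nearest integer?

68

Hue arc: Δh = 28 − 95 = -67° (|Δh| ≤ 180, already the shorter path).
H = 95 + 0.4 × (-67) = 68.2 → 68°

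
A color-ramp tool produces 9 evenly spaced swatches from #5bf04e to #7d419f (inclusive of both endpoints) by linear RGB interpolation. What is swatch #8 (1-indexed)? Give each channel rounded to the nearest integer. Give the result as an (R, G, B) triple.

With 9 swatches and endpoints inclusive, swatch 8 sits at t = (8 − 1)/(9 − 1) = 7/8 ≈ 0.875.
#5bf04e → (91, 240, 78); #7d419f → (125, 65, 159).
R = 91 + 0.875 × (125 − 91) = 120.75 → 121
G = 240 + 0.875 × (65 − 240) = 86.875 → 87
B = 78 + 0.875 × (159 − 78) = 148.875 → 149

(121, 87, 149)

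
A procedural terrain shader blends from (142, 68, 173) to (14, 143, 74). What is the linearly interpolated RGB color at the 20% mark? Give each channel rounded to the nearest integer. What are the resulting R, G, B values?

(116, 83, 153)

20% corresponds to t = 0.2.
R = 142 + 0.2 × (14 − 142) = 142 + 0.2 × -128 = 116.4 → 116
G = 68 + 0.2 × (143 − 68) = 68 + 0.2 × 75 = 83 → 83
B = 173 + 0.2 × (74 − 173) = 173 + 0.2 × -99 = 153.2 → 153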